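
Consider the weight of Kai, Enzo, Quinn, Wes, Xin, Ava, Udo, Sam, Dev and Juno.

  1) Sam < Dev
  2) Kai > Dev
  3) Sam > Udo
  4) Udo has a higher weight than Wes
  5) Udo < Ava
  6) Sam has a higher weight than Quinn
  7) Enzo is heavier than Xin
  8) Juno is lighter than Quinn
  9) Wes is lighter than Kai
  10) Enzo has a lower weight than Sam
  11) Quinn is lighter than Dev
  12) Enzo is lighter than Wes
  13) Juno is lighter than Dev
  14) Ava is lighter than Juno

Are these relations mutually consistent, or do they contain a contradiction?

consistent

Every relation is compatible with Xin < Enzo < Wes < Udo < Ava < Juno < Quinn < Sam < Dev < Kai; the set is consistent.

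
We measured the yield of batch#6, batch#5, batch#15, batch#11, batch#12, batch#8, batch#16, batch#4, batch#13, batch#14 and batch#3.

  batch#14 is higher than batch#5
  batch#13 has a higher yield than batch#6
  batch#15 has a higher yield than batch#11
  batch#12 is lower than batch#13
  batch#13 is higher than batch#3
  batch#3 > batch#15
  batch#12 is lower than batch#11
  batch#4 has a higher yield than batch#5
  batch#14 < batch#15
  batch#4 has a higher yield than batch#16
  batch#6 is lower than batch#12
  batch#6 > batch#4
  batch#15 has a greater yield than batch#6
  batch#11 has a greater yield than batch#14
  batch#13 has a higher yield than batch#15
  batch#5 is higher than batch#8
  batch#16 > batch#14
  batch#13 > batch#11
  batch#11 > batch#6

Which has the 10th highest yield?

batch#5

Chaining the given pairs: batch#8 < batch#5 < batch#14 < batch#16 < batch#4 < batch#6 < batch#12 < batch#11 < batch#15 < batch#3 < batch#13.
Counting 10 from the largest end gives batch#5.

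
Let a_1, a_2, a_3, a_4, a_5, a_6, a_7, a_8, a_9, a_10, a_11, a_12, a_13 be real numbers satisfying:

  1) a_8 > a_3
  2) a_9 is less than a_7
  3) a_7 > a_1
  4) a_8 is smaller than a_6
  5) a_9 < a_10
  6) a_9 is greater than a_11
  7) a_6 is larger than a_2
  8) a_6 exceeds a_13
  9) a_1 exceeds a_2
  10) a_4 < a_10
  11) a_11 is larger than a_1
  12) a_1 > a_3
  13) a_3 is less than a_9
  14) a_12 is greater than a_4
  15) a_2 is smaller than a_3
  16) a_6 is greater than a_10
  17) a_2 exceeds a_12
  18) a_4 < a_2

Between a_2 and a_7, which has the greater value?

a_7

The relevant relations are a_2 < a_3; a_3 < a_1; a_1 < a_11; a_11 < a_9; a_9 < a_7.
Together: a_2 < a_3 < a_1 < a_11 < a_9 < a_7.
So a_2 < a_7; a_7 is the larger of the two.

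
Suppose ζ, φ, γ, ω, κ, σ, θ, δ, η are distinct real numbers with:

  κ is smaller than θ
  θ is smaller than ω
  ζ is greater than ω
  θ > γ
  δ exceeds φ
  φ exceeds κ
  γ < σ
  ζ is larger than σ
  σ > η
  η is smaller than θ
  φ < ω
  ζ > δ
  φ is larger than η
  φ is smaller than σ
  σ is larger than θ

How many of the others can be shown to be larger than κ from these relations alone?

The elements the relations force above κ are θ, φ, ω, σ, δ, ζ — no chain reaches any other.
That is 6.

6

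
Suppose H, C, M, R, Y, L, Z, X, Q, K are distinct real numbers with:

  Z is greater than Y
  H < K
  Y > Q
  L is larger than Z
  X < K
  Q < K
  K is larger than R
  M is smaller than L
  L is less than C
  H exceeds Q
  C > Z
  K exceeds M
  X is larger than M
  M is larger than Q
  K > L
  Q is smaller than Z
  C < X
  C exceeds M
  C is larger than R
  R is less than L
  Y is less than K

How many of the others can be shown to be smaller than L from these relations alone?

5

The elements the relations force below L are Q, M, Y, R, Z — no chain reaches any other.
That is 5.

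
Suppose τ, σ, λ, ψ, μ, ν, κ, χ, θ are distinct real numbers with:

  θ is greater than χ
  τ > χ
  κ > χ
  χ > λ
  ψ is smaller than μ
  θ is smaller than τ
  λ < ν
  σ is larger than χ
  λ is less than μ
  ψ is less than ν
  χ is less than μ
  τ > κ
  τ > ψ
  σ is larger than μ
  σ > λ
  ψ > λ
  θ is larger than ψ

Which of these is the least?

Chaining upward from λ: directly above it, χ, ψ, ν, μ, σ; then θ, κ, τ.
That covers every other element, and nothing is given below λ, so λ is the least.

λ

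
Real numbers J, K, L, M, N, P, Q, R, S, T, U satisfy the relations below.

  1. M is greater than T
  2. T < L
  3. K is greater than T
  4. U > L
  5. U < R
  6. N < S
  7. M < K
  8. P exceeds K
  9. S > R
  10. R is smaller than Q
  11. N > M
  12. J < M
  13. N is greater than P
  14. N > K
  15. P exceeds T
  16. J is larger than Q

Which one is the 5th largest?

M

Chaining the given pairs: T < L < U < R < Q < J < M < K < P < N < S.
Counting 5 from the largest end gives M.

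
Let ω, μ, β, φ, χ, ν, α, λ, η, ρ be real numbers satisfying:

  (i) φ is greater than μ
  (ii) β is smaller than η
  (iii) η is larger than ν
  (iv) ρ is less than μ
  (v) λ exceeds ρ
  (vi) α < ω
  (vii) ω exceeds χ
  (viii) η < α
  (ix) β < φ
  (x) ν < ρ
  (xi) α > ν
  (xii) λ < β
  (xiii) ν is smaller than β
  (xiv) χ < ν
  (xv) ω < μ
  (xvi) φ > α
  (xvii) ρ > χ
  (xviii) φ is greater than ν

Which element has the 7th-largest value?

λ

Chaining the given pairs: χ < ν < ρ < λ < β < η < α < ω < μ < φ.
The 7th largest is λ.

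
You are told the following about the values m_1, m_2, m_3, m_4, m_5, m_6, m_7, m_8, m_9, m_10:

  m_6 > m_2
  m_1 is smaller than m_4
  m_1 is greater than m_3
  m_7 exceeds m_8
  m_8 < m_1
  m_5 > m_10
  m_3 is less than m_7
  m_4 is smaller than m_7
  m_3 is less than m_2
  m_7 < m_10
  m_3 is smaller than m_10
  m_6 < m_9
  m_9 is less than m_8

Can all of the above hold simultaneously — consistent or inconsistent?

consistent

The single ordering m_3 < m_2 < m_6 < m_9 < m_8 < m_1 < m_4 < m_7 < m_10 < m_5 satisfies every listed relation, so no contradiction arises.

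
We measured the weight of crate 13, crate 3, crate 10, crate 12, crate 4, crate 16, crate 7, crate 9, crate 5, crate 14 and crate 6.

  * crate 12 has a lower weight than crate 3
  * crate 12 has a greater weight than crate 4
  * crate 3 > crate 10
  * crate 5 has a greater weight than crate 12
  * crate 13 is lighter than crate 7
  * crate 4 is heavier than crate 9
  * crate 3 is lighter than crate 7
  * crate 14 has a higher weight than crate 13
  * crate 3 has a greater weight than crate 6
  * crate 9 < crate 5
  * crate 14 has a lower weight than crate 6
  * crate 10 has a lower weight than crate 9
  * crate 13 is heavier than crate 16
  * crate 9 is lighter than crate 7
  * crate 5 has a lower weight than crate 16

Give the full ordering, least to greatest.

crate 10 < crate 9 < crate 4 < crate 12 < crate 5 < crate 16 < crate 13 < crate 14 < crate 6 < crate 3 < crate 7

Each adjacent pair is fixed by a given relation: crate 10 < crate 9; crate 9 < crate 4; crate 4 < crate 12; crate 12 < crate 5; crate 5 < crate 16; crate 16 < crate 13; crate 13 < crate 14; crate 14 < crate 6; crate 6 < crate 3; crate 3 < crate 7. Chaining them end to end gives the full order.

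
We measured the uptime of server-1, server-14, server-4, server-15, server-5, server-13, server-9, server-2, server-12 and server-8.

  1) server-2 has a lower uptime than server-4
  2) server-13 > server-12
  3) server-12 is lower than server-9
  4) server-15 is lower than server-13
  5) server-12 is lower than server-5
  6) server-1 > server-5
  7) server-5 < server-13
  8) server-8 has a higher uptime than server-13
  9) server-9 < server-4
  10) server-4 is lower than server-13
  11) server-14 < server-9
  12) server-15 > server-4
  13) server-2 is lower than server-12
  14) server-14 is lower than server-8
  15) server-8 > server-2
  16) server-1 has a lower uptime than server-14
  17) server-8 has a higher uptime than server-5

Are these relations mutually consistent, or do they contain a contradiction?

consistent

Every relation is compatible with server-2 < server-12 < server-5 < server-1 < server-14 < server-9 < server-4 < server-15 < server-13 < server-8; the set is consistent.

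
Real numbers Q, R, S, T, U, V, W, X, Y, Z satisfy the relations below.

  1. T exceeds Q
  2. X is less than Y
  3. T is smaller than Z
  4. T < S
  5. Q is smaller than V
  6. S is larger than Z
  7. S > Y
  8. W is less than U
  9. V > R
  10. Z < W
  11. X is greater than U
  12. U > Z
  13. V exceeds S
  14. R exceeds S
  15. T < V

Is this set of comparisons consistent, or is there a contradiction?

Every relation is compatible with Q < T < Z < W < U < X < Y < S < R < V; the set is consistent.

consistent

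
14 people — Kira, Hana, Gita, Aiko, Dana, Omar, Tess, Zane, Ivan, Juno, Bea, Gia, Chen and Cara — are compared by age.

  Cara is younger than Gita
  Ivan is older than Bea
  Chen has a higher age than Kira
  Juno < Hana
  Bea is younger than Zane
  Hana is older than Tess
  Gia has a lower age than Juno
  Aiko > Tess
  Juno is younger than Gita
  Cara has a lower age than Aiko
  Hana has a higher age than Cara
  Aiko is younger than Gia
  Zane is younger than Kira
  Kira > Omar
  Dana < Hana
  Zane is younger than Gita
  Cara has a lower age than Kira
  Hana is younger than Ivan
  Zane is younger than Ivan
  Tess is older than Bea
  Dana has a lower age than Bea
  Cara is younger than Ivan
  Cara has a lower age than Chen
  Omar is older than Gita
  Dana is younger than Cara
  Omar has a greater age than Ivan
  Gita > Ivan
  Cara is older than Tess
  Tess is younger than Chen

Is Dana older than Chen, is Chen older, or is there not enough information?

Chen

Link the given pairs in sequence: Dana < Bea; Bea < Tess; Tess < Cara; Cara < Aiko; Aiko < Gia; Gia < Juno; Juno < Hana; Hana < Ivan; Ivan < Gita; Gita < Omar; Omar < Kira; Kira < Chen.
Together: Dana < Bea < Tess < Cara < Aiko < Gia < Juno < Hana < Ivan < Gita < Omar < Kira < Chen.
So Chen is older.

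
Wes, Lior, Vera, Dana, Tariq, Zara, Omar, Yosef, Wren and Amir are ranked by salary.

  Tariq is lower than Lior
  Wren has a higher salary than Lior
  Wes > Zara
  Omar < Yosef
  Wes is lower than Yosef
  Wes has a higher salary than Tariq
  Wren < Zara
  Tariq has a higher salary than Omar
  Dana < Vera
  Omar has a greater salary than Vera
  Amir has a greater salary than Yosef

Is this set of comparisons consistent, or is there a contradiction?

consistent

The single ordering Dana < Vera < Omar < Tariq < Lior < Wren < Zara < Wes < Yosef < Amir satisfies every listed relation, so no contradiction arises.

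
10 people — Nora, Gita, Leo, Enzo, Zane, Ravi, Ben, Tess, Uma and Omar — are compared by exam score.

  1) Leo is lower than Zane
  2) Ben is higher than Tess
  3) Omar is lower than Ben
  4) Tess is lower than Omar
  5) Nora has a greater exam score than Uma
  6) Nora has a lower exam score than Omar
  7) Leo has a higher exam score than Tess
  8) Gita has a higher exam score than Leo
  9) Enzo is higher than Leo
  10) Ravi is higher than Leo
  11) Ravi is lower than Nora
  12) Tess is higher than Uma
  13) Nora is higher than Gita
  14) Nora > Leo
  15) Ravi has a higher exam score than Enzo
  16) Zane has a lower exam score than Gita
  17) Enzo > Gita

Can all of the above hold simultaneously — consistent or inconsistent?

consistent

Every relation is compatible with Uma < Tess < Leo < Zane < Gita < Enzo < Ravi < Nora < Omar < Ben; the set is consistent.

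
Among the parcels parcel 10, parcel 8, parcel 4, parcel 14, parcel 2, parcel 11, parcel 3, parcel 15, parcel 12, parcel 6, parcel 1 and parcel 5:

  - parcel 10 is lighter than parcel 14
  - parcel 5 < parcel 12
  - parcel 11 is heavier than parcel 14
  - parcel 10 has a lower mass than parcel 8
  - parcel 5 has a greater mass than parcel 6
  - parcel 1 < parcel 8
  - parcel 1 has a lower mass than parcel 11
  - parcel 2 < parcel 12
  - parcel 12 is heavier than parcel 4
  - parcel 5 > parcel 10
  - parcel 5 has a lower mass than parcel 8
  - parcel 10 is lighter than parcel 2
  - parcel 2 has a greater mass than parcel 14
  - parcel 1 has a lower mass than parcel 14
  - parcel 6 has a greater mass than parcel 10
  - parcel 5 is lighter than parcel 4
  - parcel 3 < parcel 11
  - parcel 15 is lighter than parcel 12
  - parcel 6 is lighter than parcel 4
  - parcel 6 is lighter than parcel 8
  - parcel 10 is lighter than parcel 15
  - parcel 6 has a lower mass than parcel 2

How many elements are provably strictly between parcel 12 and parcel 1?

2

The relations place parcel 1 below parcel 12. An element lies strictly between them when it is forced above parcel 1 and also forced below parcel 12.
Above parcel 1: {parcel 14, parcel 2, parcel 11, parcel 8}. Below parcel 12: {parcel 10, parcel 14, parcel 15, parcel 6, parcel 2, parcel 5, parcel 4}.
Intersection: {parcel 14, parcel 2} — 2.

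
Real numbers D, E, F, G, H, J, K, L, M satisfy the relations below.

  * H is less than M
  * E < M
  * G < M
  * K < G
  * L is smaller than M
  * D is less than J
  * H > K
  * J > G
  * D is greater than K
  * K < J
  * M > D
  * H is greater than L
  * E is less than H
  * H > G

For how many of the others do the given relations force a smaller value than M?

The elements the relations force below M are E, L, K, G, D, H — no chain reaches any other.
That is 6.

6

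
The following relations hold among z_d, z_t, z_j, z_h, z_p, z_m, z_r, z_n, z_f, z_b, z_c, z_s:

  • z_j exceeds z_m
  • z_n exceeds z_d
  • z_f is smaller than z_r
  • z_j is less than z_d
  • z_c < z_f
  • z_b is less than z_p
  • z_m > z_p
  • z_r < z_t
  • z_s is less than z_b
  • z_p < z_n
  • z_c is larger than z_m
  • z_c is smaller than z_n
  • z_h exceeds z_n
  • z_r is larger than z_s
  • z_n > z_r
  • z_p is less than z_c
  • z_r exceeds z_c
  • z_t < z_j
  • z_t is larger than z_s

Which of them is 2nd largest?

z_n

Piecing the relations together gives one ordering: z_s < z_b < z_p < z_m < z_c < z_f < z_r < z_t < z_j < z_d < z_n < z_h.
Counting 2 from the largest end gives z_n.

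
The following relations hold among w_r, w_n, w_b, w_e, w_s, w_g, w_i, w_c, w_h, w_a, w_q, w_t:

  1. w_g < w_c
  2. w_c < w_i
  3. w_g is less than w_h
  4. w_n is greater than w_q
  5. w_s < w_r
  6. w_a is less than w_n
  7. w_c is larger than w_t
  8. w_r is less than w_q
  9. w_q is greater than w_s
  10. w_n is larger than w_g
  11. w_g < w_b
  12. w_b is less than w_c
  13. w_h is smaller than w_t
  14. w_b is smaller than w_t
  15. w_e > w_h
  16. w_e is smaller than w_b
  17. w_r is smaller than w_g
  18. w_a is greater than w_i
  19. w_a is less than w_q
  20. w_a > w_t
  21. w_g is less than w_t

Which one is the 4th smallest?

w_h

Chaining the given pairs: w_s < w_r < w_g < w_h < w_e < w_b < w_t < w_c < w_i < w_a < w_q < w_n.
Counting 4 from the smallest end gives w_h.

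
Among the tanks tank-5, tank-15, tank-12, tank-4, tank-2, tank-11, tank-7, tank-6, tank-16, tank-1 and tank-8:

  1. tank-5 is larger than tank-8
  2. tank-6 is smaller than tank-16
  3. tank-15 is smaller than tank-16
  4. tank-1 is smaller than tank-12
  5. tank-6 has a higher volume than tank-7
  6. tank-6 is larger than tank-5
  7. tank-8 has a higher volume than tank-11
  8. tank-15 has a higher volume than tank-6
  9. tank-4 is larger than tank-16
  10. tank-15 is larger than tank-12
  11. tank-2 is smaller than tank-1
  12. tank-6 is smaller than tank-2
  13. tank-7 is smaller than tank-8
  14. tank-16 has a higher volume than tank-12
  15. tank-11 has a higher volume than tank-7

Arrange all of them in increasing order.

Nothing is placed below tank-7, so it is least; from there tank-7 < tank-11; tank-11 < tank-8; tank-8 < tank-5; tank-5 < tank-6; tank-6 < tank-2; tank-2 < tank-1; tank-1 < tank-12; tank-12 < tank-15; tank-15 < tank-16; tank-16 < tank-4, each given directly.

tank-7 < tank-11 < tank-8 < tank-5 < tank-6 < tank-2 < tank-1 < tank-12 < tank-15 < tank-16 < tank-4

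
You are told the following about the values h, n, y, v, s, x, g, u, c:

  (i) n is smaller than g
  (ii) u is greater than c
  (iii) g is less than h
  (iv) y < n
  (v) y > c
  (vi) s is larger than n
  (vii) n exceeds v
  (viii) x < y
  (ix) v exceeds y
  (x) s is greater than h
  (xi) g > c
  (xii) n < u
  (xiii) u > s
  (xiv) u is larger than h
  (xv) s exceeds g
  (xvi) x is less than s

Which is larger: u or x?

x < y and y < v give x < v.
With v < n: x < y < v < n.
Then n < s extends the chain to s.
Then s < u extends the chain to u.
So x < u; u is the larger of the two.

u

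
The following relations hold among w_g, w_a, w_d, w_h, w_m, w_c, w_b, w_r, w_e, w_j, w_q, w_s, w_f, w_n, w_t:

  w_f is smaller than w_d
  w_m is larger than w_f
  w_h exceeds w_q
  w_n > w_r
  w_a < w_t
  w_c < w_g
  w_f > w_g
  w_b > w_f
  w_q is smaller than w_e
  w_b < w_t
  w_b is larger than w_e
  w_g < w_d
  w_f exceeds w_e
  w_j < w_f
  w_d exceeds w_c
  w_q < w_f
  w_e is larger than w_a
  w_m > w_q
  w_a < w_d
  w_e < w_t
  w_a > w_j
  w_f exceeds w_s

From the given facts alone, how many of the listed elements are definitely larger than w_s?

From w_s the given relations immediately reach w_f.
From those, w_d, w_m, w_b — 4 in total.
From those, w_t — 5 in total.
Nothing else is reachable above w_s; 5 in all.

5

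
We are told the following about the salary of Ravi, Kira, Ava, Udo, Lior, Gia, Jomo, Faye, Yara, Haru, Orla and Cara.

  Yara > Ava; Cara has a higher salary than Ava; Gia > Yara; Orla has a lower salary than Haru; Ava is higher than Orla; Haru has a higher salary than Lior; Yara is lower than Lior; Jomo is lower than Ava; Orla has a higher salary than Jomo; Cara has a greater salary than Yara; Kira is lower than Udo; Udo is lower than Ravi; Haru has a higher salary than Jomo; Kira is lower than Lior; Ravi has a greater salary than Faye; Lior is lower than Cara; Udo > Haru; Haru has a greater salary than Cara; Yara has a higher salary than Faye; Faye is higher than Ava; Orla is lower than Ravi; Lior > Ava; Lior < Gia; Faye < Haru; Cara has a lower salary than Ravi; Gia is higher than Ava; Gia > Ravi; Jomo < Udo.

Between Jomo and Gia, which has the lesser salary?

The relevant relations are Jomo < Orla; Orla < Ava; Ava < Faye; Faye < Yara; Yara < Lior; Lior < Cara; Cara < Haru; Haru < Udo; Udo < Ravi; Ravi < Gia.
Together: Jomo < Orla < Ava < Faye < Yara < Lior < Cara < Haru < Udo < Ravi < Gia.
So Jomo < Gia; Jomo is the lower of the two.

Jomo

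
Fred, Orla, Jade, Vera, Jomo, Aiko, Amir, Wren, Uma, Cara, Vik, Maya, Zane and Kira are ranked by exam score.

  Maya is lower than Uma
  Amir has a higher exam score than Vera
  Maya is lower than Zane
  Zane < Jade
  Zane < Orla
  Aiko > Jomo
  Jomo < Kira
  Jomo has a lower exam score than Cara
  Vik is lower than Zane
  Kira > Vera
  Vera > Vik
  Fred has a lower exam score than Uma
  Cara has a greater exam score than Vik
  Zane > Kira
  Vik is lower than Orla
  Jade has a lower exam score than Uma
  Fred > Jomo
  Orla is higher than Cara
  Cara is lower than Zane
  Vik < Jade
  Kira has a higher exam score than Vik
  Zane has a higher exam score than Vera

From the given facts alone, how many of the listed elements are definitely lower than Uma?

Directly below Uma: Fred, Maya, Jade.
One step further: Jomo, Vik, Zane (6 so far).
One step further: Vera, Kira, Cara (9 so far).
Nothing else is reachable below Uma; 9 in all.

9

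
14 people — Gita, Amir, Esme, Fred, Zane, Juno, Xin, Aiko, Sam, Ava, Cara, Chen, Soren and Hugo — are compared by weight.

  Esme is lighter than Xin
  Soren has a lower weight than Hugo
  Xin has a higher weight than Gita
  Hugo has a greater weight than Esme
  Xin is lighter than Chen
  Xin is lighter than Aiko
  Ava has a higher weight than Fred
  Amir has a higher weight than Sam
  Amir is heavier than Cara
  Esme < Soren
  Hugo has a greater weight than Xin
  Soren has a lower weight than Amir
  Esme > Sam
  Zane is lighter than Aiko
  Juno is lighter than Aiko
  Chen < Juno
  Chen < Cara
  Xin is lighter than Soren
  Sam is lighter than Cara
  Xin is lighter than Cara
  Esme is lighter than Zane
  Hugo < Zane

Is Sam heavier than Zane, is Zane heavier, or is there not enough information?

Zane

Sam < Esme and Esme < Xin give Sam < Xin.
With Xin < Soren: Sam < Esme < Xin < Soren.
With Soren < Hugo: Sam < Esme < Xin < Soren < Hugo.
Then Hugo < Zane extends the chain to Zane.
So Zane is heavier.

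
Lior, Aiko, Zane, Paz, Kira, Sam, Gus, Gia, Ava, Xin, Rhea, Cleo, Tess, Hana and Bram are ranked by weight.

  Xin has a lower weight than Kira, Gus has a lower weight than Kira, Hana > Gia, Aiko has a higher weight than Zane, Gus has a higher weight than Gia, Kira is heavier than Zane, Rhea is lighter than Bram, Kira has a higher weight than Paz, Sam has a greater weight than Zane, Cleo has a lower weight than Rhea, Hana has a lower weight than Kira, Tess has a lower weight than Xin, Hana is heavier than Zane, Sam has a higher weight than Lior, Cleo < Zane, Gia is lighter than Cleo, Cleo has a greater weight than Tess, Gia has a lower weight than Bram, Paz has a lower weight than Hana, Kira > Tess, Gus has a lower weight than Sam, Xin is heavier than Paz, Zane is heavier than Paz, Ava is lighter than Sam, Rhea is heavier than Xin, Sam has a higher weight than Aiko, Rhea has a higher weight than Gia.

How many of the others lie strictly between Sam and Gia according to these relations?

4

Chaining upward from Gia reaches: Gus, Cleo, Zane, Rhea, Hana, Bram, Aiko, Kira.
Chaining downward from Sam reaches: Tess, Gus, Cleo, Paz, Ava, Lior, Zane, Aiko.
Strictly between Gia and Sam are those in both lists: Gus, Cleo, Zane, Aiko — 4 elements.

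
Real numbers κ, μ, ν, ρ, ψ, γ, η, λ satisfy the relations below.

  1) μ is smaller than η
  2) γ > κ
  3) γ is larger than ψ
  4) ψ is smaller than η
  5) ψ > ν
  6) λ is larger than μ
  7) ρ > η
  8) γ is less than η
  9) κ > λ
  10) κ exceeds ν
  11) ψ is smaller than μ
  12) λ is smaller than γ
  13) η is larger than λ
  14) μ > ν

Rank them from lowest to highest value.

ν < ψ < μ < λ < κ < γ < η < ρ

The consecutive links are each given: ν < ψ; ψ < μ; μ < λ; λ < κ; κ < γ; γ < η; η < ρ.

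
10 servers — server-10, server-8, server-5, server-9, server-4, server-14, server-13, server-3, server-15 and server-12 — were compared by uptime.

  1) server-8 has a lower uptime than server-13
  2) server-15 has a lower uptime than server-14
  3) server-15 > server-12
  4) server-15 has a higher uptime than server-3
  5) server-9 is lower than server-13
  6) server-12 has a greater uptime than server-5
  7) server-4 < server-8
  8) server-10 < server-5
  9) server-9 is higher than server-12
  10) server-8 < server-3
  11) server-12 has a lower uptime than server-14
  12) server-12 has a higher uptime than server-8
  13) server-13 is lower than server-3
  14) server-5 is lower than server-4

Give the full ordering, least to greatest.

Each adjacent pair is fixed by a given relation: server-10 < server-5; server-5 < server-4; server-4 < server-8; server-8 < server-12; server-12 < server-9; server-9 < server-13; server-13 < server-3; server-3 < server-15; server-15 < server-14. Chaining them end to end gives the full order.

server-10 < server-5 < server-4 < server-8 < server-12 < server-9 < server-13 < server-3 < server-15 < server-14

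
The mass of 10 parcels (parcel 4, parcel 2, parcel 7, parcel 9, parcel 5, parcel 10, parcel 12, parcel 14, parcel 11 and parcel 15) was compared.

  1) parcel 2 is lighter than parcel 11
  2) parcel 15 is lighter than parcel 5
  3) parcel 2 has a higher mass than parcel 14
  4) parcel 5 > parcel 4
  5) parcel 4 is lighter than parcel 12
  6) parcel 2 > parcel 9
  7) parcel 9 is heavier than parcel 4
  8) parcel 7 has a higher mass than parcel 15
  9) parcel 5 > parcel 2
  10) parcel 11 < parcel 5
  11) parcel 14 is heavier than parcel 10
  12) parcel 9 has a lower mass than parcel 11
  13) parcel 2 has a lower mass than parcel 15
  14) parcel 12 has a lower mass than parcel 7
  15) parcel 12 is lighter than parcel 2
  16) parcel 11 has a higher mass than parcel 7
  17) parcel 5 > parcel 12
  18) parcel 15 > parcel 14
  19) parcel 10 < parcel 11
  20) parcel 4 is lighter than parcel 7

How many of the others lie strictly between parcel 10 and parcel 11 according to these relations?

4

Chaining upward from parcel 10 reaches: parcel 14, parcel 2, parcel 15, parcel 7, parcel 5.
Chaining downward from parcel 11 reaches: parcel 4, parcel 9, parcel 14, parcel 12, parcel 2, parcel 15, parcel 7.
Strictly between parcel 10 and parcel 11 are those in both lists: parcel 14, parcel 2, parcel 15, parcel 7 — 4 elements.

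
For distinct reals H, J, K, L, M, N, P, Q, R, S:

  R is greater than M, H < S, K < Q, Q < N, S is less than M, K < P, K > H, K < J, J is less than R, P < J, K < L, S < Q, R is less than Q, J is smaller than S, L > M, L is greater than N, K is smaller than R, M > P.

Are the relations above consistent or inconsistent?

consistent

The single ordering H < K < P < J < S < M < R < Q < N < L satisfies every listed relation, so no contradiction arises.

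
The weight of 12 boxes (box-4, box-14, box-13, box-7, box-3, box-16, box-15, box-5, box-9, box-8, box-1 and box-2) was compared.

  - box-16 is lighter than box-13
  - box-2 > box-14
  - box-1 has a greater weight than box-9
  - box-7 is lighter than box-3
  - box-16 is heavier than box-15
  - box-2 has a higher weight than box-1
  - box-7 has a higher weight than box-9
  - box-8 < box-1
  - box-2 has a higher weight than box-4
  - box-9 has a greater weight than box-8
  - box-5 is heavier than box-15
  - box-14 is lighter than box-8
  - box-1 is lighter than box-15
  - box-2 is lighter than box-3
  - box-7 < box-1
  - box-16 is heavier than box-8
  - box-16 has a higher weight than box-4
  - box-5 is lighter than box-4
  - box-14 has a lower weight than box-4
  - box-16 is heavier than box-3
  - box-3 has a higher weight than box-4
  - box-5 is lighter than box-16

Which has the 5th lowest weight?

box-1

Piecing the relations together gives one ordering: box-14 < box-8 < box-9 < box-7 < box-1 < box-15 < box-5 < box-4 < box-2 < box-3 < box-16 < box-13.
Counting 5 from the smallest end gives box-1.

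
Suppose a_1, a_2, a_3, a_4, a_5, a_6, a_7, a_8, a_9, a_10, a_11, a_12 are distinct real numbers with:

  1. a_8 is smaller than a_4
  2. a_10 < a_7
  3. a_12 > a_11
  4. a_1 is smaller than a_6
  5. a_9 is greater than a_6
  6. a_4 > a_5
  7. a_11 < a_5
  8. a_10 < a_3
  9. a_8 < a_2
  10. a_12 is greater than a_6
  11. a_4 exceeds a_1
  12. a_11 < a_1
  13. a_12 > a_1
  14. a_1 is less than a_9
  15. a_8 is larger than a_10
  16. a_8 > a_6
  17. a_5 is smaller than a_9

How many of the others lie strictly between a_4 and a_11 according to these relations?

4

Chaining upward from a_11 reaches: a_1, a_6, a_8, a_5, a_2, a_9, a_12.
Chaining downward from a_4 reaches: a_10, a_1, a_6, a_8, a_5.
Strictly between a_11 and a_4 are those in both lists: a_1, a_6, a_8, a_5 — 4 elements.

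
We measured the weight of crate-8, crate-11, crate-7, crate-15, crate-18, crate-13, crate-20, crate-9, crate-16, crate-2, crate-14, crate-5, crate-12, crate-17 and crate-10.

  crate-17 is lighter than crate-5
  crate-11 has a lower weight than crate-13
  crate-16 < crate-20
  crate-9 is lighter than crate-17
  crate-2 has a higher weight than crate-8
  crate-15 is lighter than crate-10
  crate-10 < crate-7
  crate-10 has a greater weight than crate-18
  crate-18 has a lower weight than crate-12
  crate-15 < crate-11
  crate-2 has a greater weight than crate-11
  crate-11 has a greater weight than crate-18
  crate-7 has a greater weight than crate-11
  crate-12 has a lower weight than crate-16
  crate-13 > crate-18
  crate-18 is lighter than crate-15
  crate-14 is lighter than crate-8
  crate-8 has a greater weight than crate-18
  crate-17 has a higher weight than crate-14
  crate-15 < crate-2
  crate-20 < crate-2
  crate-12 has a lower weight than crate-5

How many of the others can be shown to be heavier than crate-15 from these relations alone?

From crate-15 the given relations immediately reach crate-11, crate-10, crate-2.
From those, crate-7, crate-13 — 5 in total.
Nothing else is reachable above crate-15; 5 in all.

5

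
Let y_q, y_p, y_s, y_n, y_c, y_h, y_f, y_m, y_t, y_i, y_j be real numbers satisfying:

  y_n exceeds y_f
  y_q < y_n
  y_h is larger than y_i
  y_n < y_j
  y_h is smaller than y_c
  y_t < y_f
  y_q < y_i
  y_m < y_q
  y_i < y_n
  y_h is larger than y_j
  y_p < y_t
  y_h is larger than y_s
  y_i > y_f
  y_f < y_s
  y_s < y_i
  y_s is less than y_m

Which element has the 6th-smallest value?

y_q

The consecutive relations fix a unique order: y_p < y_t < y_f < y_s < y_m < y_q < y_i < y_n < y_j < y_h < y_c.
Counting 6 from the smallest end gives y_q.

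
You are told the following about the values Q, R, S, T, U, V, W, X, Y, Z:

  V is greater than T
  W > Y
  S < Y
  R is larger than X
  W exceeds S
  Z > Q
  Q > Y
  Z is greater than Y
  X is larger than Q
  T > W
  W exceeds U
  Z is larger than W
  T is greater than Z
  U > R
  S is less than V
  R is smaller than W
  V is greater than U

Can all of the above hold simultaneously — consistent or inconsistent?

The single ordering S < Y < Q < X < R < U < W < Z < T < V satisfies every listed relation, so no contradiction arises.

consistent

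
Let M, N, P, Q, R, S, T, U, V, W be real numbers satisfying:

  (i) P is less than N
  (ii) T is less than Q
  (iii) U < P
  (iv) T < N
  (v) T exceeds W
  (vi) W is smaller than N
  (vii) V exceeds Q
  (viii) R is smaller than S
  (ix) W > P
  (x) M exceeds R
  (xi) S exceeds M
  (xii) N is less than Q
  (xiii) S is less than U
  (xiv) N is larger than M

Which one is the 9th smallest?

Q

Piecing the relations together gives one ordering: R < M < S < U < P < W < T < N < Q < V.
The 9th smallest is Q.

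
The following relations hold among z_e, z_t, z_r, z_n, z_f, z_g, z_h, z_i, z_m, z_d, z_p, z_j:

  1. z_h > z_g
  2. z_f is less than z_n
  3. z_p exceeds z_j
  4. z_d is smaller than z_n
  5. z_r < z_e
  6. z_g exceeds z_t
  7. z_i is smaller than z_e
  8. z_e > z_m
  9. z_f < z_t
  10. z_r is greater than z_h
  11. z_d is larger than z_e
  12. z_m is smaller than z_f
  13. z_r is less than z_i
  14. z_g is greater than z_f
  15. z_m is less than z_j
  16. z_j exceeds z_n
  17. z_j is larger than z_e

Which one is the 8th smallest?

z_e

Piecing the relations together gives one ordering: z_m < z_f < z_t < z_g < z_h < z_r < z_i < z_e < z_d < z_n < z_j < z_p.
Counting 8 from the smallest end gives z_e.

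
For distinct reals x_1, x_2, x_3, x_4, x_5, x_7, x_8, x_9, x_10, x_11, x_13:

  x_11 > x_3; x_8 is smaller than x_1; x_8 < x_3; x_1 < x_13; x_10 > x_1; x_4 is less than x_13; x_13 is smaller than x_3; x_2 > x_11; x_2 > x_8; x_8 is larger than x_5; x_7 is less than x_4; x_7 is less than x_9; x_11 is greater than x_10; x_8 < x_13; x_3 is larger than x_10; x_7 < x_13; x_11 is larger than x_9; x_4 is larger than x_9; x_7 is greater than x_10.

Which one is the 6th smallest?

x_9

Chaining the given pairs: x_5 < x_8 < x_1 < x_10 < x_7 < x_9 < x_4 < x_13 < x_3 < x_11 < x_2.
The 6th smallest is x_9.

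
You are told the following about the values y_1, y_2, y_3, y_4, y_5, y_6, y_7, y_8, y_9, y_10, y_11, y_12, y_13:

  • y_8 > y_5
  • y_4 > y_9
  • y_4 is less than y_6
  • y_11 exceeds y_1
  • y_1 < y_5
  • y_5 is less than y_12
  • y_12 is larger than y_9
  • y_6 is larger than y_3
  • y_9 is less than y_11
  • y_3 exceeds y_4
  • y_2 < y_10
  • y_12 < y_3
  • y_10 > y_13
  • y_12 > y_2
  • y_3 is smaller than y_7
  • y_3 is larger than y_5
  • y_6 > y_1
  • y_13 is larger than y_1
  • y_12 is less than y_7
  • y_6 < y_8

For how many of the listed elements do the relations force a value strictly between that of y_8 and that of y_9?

4

The relations place y_9 below y_8. An element lies strictly between them when it is forced above y_9 and also forced below y_8.
Above y_9: {y_4, y_12, y_3, y_7, y_6, y_11}. Below y_8: {y_1, y_2, y_4, y_5, y_12, y_3, y_6}.
Intersection: {y_4, y_12, y_3, y_6} — 4.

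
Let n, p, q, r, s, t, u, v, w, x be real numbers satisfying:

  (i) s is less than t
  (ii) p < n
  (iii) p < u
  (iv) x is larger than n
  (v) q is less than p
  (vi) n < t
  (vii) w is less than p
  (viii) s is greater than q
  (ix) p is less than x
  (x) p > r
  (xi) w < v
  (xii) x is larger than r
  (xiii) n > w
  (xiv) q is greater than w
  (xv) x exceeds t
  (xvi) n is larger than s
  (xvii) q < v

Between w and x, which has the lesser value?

w < q and q < p give w < p.
With p < n: w < q < p < n.
With n < t: w < q < p < n < t.
With t < x: w < q < p < n < t < x.
So w < x; w is the smaller of the two.

w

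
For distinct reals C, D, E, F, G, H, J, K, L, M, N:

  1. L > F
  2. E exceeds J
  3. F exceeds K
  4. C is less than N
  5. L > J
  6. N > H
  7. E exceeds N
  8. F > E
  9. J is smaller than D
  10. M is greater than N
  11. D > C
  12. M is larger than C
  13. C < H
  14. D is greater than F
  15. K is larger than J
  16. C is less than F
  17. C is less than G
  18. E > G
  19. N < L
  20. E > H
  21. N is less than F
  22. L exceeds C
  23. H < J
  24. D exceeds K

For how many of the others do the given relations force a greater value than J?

The elements the relations force above J are E, K, F, D, L — no chain reaches any other.
That is 5.

5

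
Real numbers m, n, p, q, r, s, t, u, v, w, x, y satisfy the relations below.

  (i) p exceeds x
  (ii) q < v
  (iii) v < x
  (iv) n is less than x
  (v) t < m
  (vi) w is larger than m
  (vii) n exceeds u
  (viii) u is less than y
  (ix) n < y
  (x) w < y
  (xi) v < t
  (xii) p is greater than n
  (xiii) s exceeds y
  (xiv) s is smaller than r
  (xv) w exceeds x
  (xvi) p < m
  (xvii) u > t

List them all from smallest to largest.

q < v < t < u < n < x < p < m < w < y < s < r

Nothing is placed below q, so it is least; from there q < v; v < t; t < u; u < n; n < x; x < p; p < m; m < w; w < y; y < s; s < r, each given directly.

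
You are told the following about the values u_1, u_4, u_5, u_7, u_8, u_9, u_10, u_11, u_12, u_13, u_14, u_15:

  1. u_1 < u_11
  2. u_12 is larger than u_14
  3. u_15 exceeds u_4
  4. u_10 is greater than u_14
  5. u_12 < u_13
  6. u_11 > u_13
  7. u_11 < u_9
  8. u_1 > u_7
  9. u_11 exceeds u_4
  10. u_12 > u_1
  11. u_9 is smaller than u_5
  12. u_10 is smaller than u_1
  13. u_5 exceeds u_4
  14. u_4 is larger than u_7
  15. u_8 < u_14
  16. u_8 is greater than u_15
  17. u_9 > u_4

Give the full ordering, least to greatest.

Nothing is placed below u_7, so it is least; from there u_7 < u_4; u_4 < u_15; u_15 < u_8; u_8 < u_14; u_14 < u_10; u_10 < u_1; u_1 < u_12; u_12 < u_13; u_13 < u_11; u_11 < u_9; u_9 < u_5, each given directly.

u_7 < u_4 < u_15 < u_8 < u_14 < u_10 < u_1 < u_12 < u_13 < u_11 < u_9 < u_5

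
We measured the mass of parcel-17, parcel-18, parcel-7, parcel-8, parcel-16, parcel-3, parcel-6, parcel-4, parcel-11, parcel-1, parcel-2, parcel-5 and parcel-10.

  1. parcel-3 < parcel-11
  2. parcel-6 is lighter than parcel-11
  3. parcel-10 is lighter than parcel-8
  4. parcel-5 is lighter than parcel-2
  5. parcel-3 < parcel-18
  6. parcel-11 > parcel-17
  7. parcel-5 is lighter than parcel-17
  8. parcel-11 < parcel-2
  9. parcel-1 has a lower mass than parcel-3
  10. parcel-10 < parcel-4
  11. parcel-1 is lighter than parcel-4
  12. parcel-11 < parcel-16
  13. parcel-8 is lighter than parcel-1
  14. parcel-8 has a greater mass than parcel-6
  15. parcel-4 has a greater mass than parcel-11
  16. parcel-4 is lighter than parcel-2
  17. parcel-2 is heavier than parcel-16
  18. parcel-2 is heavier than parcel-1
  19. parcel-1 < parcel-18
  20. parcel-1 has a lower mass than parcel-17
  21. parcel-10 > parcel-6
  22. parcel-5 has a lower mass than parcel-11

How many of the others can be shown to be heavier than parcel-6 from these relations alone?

10

Directly above parcel-6: parcel-10, parcel-8, parcel-11.
One step further: parcel-1, parcel-16, parcel-4, parcel-2 (7 so far).
One step further: parcel-17, parcel-3, parcel-18 (10 so far).
No other element is forced above parcel-6 by the given relations, so the count is 10.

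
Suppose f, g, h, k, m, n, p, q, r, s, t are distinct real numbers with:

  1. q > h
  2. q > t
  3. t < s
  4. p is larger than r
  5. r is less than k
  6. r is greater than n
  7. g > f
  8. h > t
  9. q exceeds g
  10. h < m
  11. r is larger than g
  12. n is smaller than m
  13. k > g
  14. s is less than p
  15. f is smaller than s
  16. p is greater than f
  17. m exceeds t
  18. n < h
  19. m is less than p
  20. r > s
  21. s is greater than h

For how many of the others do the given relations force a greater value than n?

7

From n the given relations immediately reach h, r, m.
From those, s, q, p, k — 7 in total.
No other element is forced above n by the given relations, so the count is 7.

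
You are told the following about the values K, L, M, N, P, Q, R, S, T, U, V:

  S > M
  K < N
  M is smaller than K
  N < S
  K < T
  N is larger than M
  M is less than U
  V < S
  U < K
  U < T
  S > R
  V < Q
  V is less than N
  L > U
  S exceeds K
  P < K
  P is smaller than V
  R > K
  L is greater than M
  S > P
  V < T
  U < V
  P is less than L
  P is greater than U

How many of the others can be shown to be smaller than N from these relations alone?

The elements the relations force below N are M, U, P, V, K — no chain reaches any other.
That is 5.

5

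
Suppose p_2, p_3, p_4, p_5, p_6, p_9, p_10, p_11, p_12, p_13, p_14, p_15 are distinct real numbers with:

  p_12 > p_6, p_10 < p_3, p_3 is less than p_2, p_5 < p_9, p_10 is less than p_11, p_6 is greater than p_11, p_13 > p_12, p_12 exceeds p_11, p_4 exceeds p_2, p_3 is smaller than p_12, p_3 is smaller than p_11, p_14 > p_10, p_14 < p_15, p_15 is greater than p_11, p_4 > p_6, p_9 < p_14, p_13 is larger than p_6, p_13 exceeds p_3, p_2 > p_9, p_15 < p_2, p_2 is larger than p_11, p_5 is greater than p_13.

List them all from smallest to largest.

Each adjacent pair is fixed by a given relation: p_10 < p_3; p_3 < p_11; p_11 < p_6; p_6 < p_12; p_12 < p_13; p_13 < p_5; p_5 < p_9; p_9 < p_14; p_14 < p_15; p_15 < p_2; p_2 < p_4. Chaining them end to end gives the full order.

p_10 < p_3 < p_11 < p_6 < p_12 < p_13 < p_5 < p_9 < p_14 < p_15 < p_2 < p_4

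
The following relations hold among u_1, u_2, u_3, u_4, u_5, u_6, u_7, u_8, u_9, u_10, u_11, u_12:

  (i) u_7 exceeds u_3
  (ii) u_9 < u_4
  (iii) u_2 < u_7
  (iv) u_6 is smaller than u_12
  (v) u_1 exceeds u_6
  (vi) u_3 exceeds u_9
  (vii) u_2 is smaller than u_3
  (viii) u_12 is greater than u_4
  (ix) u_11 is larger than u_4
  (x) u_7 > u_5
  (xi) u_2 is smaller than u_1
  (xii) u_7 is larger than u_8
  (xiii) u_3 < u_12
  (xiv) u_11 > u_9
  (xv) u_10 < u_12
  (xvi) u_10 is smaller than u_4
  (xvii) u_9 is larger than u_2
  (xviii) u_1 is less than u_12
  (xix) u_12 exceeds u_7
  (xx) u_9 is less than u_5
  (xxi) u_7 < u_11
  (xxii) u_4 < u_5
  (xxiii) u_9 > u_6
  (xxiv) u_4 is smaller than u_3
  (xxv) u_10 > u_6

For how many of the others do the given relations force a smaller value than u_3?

From u_3 the given relations immediately reach u_2, u_9, u_4.
From those, u_6, u_10 — 5 in total.
Nothing else is reachable below u_3; 5 in all.

5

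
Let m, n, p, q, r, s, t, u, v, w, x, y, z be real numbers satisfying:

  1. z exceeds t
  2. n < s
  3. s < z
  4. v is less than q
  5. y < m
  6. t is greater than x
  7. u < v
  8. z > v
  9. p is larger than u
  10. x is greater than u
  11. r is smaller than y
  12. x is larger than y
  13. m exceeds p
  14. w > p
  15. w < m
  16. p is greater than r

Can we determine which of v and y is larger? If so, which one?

Following every chain through v: above v we get q, z; below v we get u.
y is not reached, and no chain runs the other way from y to v.
So the given relations leave the order of v and y undetermined.

undetermined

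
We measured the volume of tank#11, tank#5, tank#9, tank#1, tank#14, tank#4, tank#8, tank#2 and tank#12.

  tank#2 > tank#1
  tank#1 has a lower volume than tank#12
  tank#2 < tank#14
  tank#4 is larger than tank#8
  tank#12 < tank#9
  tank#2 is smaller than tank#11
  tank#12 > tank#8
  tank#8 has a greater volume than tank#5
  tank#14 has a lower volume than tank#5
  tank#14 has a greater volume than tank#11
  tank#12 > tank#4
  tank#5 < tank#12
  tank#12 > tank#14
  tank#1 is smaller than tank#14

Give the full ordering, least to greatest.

The consecutive links are each given: tank#1 < tank#2; tank#2 < tank#11; tank#11 < tank#14; tank#14 < tank#5; tank#5 < tank#8; tank#8 < tank#4; tank#4 < tank#12; tank#12 < tank#9.

tank#1 < tank#2 < tank#11 < tank#14 < tank#5 < tank#8 < tank#4 < tank#12 < tank#9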